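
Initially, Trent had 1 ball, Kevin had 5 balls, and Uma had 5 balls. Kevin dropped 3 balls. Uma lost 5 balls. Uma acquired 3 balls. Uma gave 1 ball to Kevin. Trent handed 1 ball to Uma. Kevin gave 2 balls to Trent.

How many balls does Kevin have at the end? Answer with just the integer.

Tracking counts step by step:
Start: Trent=1, Kevin=5, Uma=5
Event 1 (Kevin -3): Kevin: 5 -> 2. State: Trent=1, Kevin=2, Uma=5
Event 2 (Uma -5): Uma: 5 -> 0. State: Trent=1, Kevin=2, Uma=0
Event 3 (Uma +3): Uma: 0 -> 3. State: Trent=1, Kevin=2, Uma=3
Event 4 (Uma -> Kevin, 1): Uma: 3 -> 2, Kevin: 2 -> 3. State: Trent=1, Kevin=3, Uma=2
Event 5 (Trent -> Uma, 1): Trent: 1 -> 0, Uma: 2 -> 3. State: Trent=0, Kevin=3, Uma=3
Event 6 (Kevin -> Trent, 2): Kevin: 3 -> 1, Trent: 0 -> 2. State: Trent=2, Kevin=1, Uma=3

Kevin's final count: 1

Answer: 1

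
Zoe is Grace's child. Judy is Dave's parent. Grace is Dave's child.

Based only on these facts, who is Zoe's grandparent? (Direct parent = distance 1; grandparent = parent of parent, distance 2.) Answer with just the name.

Answer: Dave

Derivation:
Reconstructing the parent chain from the given facts:
  Judy -> Dave -> Grace -> Zoe
(each arrow means 'parent of the next')
Positions in the chain (0 = top):
  position of Judy: 0
  position of Dave: 1
  position of Grace: 2
  position of Zoe: 3

Zoe is at position 3; the grandparent is 2 steps up the chain, i.e. position 1: Dave.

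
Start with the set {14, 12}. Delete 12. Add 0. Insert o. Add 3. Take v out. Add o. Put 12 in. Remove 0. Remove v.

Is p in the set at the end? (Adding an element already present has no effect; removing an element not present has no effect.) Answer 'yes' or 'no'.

Tracking the set through each operation:
Start: {12, 14}
Event 1 (remove 12): removed. Set: {14}
Event 2 (add 0): added. Set: {0, 14}
Event 3 (add o): added. Set: {0, 14, o}
Event 4 (add 3): added. Set: {0, 14, 3, o}
Event 5 (remove v): not present, no change. Set: {0, 14, 3, o}
Event 6 (add o): already present, no change. Set: {0, 14, 3, o}
Event 7 (add 12): added. Set: {0, 12, 14, 3, o}
Event 8 (remove 0): removed. Set: {12, 14, 3, o}
Event 9 (remove v): not present, no change. Set: {12, 14, 3, o}

Final set: {12, 14, 3, o} (size 4)
p is NOT in the final set.

Answer: no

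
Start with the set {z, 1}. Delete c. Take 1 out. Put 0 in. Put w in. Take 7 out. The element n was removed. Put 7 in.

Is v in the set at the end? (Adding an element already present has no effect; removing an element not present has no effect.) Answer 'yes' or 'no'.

Answer: no

Derivation:
Tracking the set through each operation:
Start: {1, z}
Event 1 (remove c): not present, no change. Set: {1, z}
Event 2 (remove 1): removed. Set: {z}
Event 3 (add 0): added. Set: {0, z}
Event 4 (add w): added. Set: {0, w, z}
Event 5 (remove 7): not present, no change. Set: {0, w, z}
Event 6 (remove n): not present, no change. Set: {0, w, z}
Event 7 (add 7): added. Set: {0, 7, w, z}

Final set: {0, 7, w, z} (size 4)
v is NOT in the final set.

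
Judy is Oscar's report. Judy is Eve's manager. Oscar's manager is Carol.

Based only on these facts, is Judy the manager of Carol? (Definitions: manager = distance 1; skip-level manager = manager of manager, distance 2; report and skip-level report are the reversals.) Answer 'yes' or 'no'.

Answer: no

Derivation:
Reconstructing the manager chain from the given facts:
  Carol -> Oscar -> Judy -> Eve
(each arrow means 'manager of the next')
Positions in the chain (0 = top):
  position of Carol: 0
  position of Oscar: 1
  position of Judy: 2
  position of Eve: 3

Judy is at position 2, Carol is at position 0; signed distance (j - i) = -2.
'manager' requires j - i = 1. Actual distance is -2, so the relation does NOT hold.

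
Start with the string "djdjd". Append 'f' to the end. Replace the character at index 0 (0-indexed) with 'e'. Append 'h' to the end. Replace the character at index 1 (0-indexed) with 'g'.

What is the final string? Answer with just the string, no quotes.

Applying each edit step by step:
Start: "djdjd"
Op 1 (append 'f'): "djdjd" -> "djdjdf"
Op 2 (replace idx 0: 'd' -> 'e'): "djdjdf" -> "ejdjdf"
Op 3 (append 'h'): "ejdjdf" -> "ejdjdfh"
Op 4 (replace idx 1: 'j' -> 'g'): "ejdjdfh" -> "egdjdfh"

Answer: egdjdfh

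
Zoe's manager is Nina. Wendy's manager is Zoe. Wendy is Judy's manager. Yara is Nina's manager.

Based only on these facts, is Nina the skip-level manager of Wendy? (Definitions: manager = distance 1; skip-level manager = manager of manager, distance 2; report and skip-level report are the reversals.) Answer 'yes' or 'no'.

Answer: yes

Derivation:
Reconstructing the manager chain from the given facts:
  Yara -> Nina -> Zoe -> Wendy -> Judy
(each arrow means 'manager of the next')
Positions in the chain (0 = top):
  position of Yara: 0
  position of Nina: 1
  position of Zoe: 2
  position of Wendy: 3
  position of Judy: 4

Nina is at position 1, Wendy is at position 3; signed distance (j - i) = 2.
'skip-level manager' requires j - i = 2. Actual distance is 2, so the relation HOLDS.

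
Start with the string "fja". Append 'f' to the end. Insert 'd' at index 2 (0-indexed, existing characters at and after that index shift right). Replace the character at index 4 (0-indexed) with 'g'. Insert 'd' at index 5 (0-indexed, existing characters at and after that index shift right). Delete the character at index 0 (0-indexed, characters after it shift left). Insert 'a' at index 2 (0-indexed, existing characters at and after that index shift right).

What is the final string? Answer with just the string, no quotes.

Applying each edit step by step:
Start: "fja"
Op 1 (append 'f'): "fja" -> "fjaf"
Op 2 (insert 'd' at idx 2): "fjaf" -> "fjdaf"
Op 3 (replace idx 4: 'f' -> 'g'): "fjdaf" -> "fjdag"
Op 4 (insert 'd' at idx 5): "fjdag" -> "fjdagd"
Op 5 (delete idx 0 = 'f'): "fjdagd" -> "jdagd"
Op 6 (insert 'a' at idx 2): "jdagd" -> "jdaagd"

Answer: jdaagd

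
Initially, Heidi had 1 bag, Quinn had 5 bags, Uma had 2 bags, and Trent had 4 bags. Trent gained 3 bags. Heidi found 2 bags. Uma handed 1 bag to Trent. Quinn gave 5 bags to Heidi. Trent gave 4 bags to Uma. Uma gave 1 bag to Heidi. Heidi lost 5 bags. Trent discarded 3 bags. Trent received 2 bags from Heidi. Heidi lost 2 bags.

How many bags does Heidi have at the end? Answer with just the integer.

Tracking counts step by step:
Start: Heidi=1, Quinn=5, Uma=2, Trent=4
Event 1 (Trent +3): Trent: 4 -> 7. State: Heidi=1, Quinn=5, Uma=2, Trent=7
Event 2 (Heidi +2): Heidi: 1 -> 3. State: Heidi=3, Quinn=5, Uma=2, Trent=7
Event 3 (Uma -> Trent, 1): Uma: 2 -> 1, Trent: 7 -> 8. State: Heidi=3, Quinn=5, Uma=1, Trent=8
Event 4 (Quinn -> Heidi, 5): Quinn: 5 -> 0, Heidi: 3 -> 8. State: Heidi=8, Quinn=0, Uma=1, Trent=8
Event 5 (Trent -> Uma, 4): Trent: 8 -> 4, Uma: 1 -> 5. State: Heidi=8, Quinn=0, Uma=5, Trent=4
Event 6 (Uma -> Heidi, 1): Uma: 5 -> 4, Heidi: 8 -> 9. State: Heidi=9, Quinn=0, Uma=4, Trent=4
Event 7 (Heidi -5): Heidi: 9 -> 4. State: Heidi=4, Quinn=0, Uma=4, Trent=4
Event 8 (Trent -3): Trent: 4 -> 1. State: Heidi=4, Quinn=0, Uma=4, Trent=1
Event 9 (Heidi -> Trent, 2): Heidi: 4 -> 2, Trent: 1 -> 3. State: Heidi=2, Quinn=0, Uma=4, Trent=3
Event 10 (Heidi -2): Heidi: 2 -> 0. State: Heidi=0, Quinn=0, Uma=4, Trent=3

Heidi's final count: 0

Answer: 0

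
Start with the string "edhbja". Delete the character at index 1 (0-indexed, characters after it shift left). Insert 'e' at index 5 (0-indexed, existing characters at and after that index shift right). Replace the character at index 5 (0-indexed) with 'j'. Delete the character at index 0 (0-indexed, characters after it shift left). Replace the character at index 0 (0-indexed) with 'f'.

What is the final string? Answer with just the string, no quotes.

Applying each edit step by step:
Start: "edhbja"
Op 1 (delete idx 1 = 'd'): "edhbja" -> "ehbja"
Op 2 (insert 'e' at idx 5): "ehbja" -> "ehbjae"
Op 3 (replace idx 5: 'e' -> 'j'): "ehbjae" -> "ehbjaj"
Op 4 (delete idx 0 = 'e'): "ehbjaj" -> "hbjaj"
Op 5 (replace idx 0: 'h' -> 'f'): "hbjaj" -> "fbjaj"

Answer: fbjaj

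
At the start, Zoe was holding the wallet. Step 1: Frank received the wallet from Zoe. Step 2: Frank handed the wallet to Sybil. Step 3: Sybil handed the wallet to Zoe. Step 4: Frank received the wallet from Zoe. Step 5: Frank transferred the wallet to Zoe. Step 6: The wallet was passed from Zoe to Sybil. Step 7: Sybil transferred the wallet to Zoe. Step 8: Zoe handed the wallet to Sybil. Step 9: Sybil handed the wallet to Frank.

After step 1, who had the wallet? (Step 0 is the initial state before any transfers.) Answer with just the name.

Answer: Frank

Derivation:
Tracking the wallet holder through step 1:
After step 0 (start): Zoe
After step 1: Frank

At step 1, the holder is Frank.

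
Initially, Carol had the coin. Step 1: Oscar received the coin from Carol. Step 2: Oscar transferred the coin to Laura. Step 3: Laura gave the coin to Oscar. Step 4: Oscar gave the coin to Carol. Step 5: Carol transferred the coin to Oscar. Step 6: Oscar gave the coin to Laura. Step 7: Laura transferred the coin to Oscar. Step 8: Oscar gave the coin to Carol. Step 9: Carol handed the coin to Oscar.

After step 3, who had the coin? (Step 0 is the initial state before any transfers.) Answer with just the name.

Tracking the coin holder through step 3:
After step 0 (start): Carol
After step 1: Oscar
After step 2: Laura
After step 3: Oscar

At step 3, the holder is Oscar.

Answer: Oscar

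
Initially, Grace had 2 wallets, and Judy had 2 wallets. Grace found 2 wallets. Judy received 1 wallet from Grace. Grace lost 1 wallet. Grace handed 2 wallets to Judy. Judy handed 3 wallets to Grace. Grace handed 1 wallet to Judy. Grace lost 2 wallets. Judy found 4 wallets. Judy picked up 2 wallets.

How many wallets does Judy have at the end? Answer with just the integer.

Tracking counts step by step:
Start: Grace=2, Judy=2
Event 1 (Grace +2): Grace: 2 -> 4. State: Grace=4, Judy=2
Event 2 (Grace -> Judy, 1): Grace: 4 -> 3, Judy: 2 -> 3. State: Grace=3, Judy=3
Event 3 (Grace -1): Grace: 3 -> 2. State: Grace=2, Judy=3
Event 4 (Grace -> Judy, 2): Grace: 2 -> 0, Judy: 3 -> 5. State: Grace=0, Judy=5
Event 5 (Judy -> Grace, 3): Judy: 5 -> 2, Grace: 0 -> 3. State: Grace=3, Judy=2
Event 6 (Grace -> Judy, 1): Grace: 3 -> 2, Judy: 2 -> 3. State: Grace=2, Judy=3
Event 7 (Grace -2): Grace: 2 -> 0. State: Grace=0, Judy=3
Event 8 (Judy +4): Judy: 3 -> 7. State: Grace=0, Judy=7
Event 9 (Judy +2): Judy: 7 -> 9. State: Grace=0, Judy=9

Judy's final count: 9

Answer: 9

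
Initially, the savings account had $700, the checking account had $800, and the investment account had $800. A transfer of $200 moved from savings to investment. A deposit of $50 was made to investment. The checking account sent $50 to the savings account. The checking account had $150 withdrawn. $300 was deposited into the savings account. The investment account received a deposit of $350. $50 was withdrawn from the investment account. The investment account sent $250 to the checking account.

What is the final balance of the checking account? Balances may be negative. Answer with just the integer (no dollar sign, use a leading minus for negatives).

Tracking account balances step by step:
Start: savings=700, checking=800, investment=800
Event 1 (transfer 200 savings -> investment): savings: 700 - 200 = 500, investment: 800 + 200 = 1000. Balances: savings=500, checking=800, investment=1000
Event 2 (deposit 50 to investment): investment: 1000 + 50 = 1050. Balances: savings=500, checking=800, investment=1050
Event 3 (transfer 50 checking -> savings): checking: 800 - 50 = 750, savings: 500 + 50 = 550. Balances: savings=550, checking=750, investment=1050
Event 4 (withdraw 150 from checking): checking: 750 - 150 = 600. Balances: savings=550, checking=600, investment=1050
Event 5 (deposit 300 to savings): savings: 550 + 300 = 850. Balances: savings=850, checking=600, investment=1050
Event 6 (deposit 350 to investment): investment: 1050 + 350 = 1400. Balances: savings=850, checking=600, investment=1400
Event 7 (withdraw 50 from investment): investment: 1400 - 50 = 1350. Balances: savings=850, checking=600, investment=1350
Event 8 (transfer 250 investment -> checking): investment: 1350 - 250 = 1100, checking: 600 + 250 = 850. Balances: savings=850, checking=850, investment=1100

Final balance of checking: 850

Answer: 850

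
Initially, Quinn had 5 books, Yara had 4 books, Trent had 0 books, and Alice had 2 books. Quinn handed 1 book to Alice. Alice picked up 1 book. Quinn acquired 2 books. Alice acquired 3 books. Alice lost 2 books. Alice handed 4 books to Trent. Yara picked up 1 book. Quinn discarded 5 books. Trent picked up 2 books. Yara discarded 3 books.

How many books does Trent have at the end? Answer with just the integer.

Answer: 6

Derivation:
Tracking counts step by step:
Start: Quinn=5, Yara=4, Trent=0, Alice=2
Event 1 (Quinn -> Alice, 1): Quinn: 5 -> 4, Alice: 2 -> 3. State: Quinn=4, Yara=4, Trent=0, Alice=3
Event 2 (Alice +1): Alice: 3 -> 4. State: Quinn=4, Yara=4, Trent=0, Alice=4
Event 3 (Quinn +2): Quinn: 4 -> 6. State: Quinn=6, Yara=4, Trent=0, Alice=4
Event 4 (Alice +3): Alice: 4 -> 7. State: Quinn=6, Yara=4, Trent=0, Alice=7
Event 5 (Alice -2): Alice: 7 -> 5. State: Quinn=6, Yara=4, Trent=0, Alice=5
Event 6 (Alice -> Trent, 4): Alice: 5 -> 1, Trent: 0 -> 4. State: Quinn=6, Yara=4, Trent=4, Alice=1
Event 7 (Yara +1): Yara: 4 -> 5. State: Quinn=6, Yara=5, Trent=4, Alice=1
Event 8 (Quinn -5): Quinn: 6 -> 1. State: Quinn=1, Yara=5, Trent=4, Alice=1
Event 9 (Trent +2): Trent: 4 -> 6. State: Quinn=1, Yara=5, Trent=6, Alice=1
Event 10 (Yara -3): Yara: 5 -> 2. State: Quinn=1, Yara=2, Trent=6, Alice=1

Trent's final count: 6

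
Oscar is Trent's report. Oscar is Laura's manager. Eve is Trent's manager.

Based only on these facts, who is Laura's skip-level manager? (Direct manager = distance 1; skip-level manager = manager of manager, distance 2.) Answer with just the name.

Answer: Trent

Derivation:
Reconstructing the manager chain from the given facts:
  Eve -> Trent -> Oscar -> Laura
(each arrow means 'manager of the next')
Positions in the chain (0 = top):
  position of Eve: 0
  position of Trent: 1
  position of Oscar: 2
  position of Laura: 3

Laura is at position 3; the skip-level manager is 2 steps up the chain, i.e. position 1: Trent.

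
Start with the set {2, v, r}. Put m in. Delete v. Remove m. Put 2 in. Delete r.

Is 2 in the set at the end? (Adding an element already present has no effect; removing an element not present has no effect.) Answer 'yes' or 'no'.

Answer: yes

Derivation:
Tracking the set through each operation:
Start: {2, r, v}
Event 1 (add m): added. Set: {2, m, r, v}
Event 2 (remove v): removed. Set: {2, m, r}
Event 3 (remove m): removed. Set: {2, r}
Event 4 (add 2): already present, no change. Set: {2, r}
Event 5 (remove r): removed. Set: {2}

Final set: {2} (size 1)
2 is in the final set.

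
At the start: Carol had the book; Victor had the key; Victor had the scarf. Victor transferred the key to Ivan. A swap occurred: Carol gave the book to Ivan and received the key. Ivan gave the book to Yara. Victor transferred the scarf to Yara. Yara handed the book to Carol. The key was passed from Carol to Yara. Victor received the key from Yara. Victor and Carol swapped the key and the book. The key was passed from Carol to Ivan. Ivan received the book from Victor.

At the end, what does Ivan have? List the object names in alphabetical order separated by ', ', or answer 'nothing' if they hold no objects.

Tracking all object holders:
Start: book:Carol, key:Victor, scarf:Victor
Event 1 (give key: Victor -> Ivan). State: book:Carol, key:Ivan, scarf:Victor
Event 2 (swap book<->key: now book:Ivan, key:Carol). State: book:Ivan, key:Carol, scarf:Victor
Event 3 (give book: Ivan -> Yara). State: book:Yara, key:Carol, scarf:Victor
Event 4 (give scarf: Victor -> Yara). State: book:Yara, key:Carol, scarf:Yara
Event 5 (give book: Yara -> Carol). State: book:Carol, key:Carol, scarf:Yara
Event 6 (give key: Carol -> Yara). State: book:Carol, key:Yara, scarf:Yara
Event 7 (give key: Yara -> Victor). State: book:Carol, key:Victor, scarf:Yara
Event 8 (swap key<->book: now key:Carol, book:Victor). State: book:Victor, key:Carol, scarf:Yara
Event 9 (give key: Carol -> Ivan). State: book:Victor, key:Ivan, scarf:Yara
Event 10 (give book: Victor -> Ivan). State: book:Ivan, key:Ivan, scarf:Yara

Final state: book:Ivan, key:Ivan, scarf:Yara
Ivan holds: book, key.

Answer: book, key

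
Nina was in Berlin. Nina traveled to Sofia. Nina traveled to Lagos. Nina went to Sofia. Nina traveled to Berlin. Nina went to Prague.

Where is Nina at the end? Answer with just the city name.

Tracking Nina's location:
Start: Nina is in Berlin.
After move 1: Berlin -> Sofia. Nina is in Sofia.
After move 2: Sofia -> Lagos. Nina is in Lagos.
After move 3: Lagos -> Sofia. Nina is in Sofia.
After move 4: Sofia -> Berlin. Nina is in Berlin.
After move 5: Berlin -> Prague. Nina is in Prague.

Answer: Prague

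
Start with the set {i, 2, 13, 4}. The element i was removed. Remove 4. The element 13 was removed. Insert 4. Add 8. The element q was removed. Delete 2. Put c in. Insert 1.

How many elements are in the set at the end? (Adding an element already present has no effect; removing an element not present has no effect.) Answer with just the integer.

Tracking the set through each operation:
Start: {13, 2, 4, i}
Event 1 (remove i): removed. Set: {13, 2, 4}
Event 2 (remove 4): removed. Set: {13, 2}
Event 3 (remove 13): removed. Set: {2}
Event 4 (add 4): added. Set: {2, 4}
Event 5 (add 8): added. Set: {2, 4, 8}
Event 6 (remove q): not present, no change. Set: {2, 4, 8}
Event 7 (remove 2): removed. Set: {4, 8}
Event 8 (add c): added. Set: {4, 8, c}
Event 9 (add 1): added. Set: {1, 4, 8, c}

Final set: {1, 4, 8, c} (size 4)

Answer: 4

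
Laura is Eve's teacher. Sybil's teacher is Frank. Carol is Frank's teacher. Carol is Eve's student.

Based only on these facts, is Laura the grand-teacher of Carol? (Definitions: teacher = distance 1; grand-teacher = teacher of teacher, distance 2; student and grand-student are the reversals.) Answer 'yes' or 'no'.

Reconstructing the teacher chain from the given facts:
  Laura -> Eve -> Carol -> Frank -> Sybil
(each arrow means 'teacher of the next')
Positions in the chain (0 = top):
  position of Laura: 0
  position of Eve: 1
  position of Carol: 2
  position of Frank: 3
  position of Sybil: 4

Laura is at position 0, Carol is at position 2; signed distance (j - i) = 2.
'grand-teacher' requires j - i = 2. Actual distance is 2, so the relation HOLDS.

Answer: yes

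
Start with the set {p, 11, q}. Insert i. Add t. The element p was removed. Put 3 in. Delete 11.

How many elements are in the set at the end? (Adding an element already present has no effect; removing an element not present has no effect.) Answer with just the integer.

Answer: 4

Derivation:
Tracking the set through each operation:
Start: {11, p, q}
Event 1 (add i): added. Set: {11, i, p, q}
Event 2 (add t): added. Set: {11, i, p, q, t}
Event 3 (remove p): removed. Set: {11, i, q, t}
Event 4 (add 3): added. Set: {11, 3, i, q, t}
Event 5 (remove 11): removed. Set: {3, i, q, t}

Final set: {3, i, q, t} (size 4)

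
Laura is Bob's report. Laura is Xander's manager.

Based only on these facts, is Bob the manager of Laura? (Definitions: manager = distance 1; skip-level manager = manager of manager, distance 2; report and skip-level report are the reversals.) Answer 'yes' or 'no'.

Answer: yes

Derivation:
Reconstructing the manager chain from the given facts:
  Bob -> Laura -> Xander
(each arrow means 'manager of the next')
Positions in the chain (0 = top):
  position of Bob: 0
  position of Laura: 1
  position of Xander: 2

Bob is at position 0, Laura is at position 1; signed distance (j - i) = 1.
'manager' requires j - i = 1. Actual distance is 1, so the relation HOLDS.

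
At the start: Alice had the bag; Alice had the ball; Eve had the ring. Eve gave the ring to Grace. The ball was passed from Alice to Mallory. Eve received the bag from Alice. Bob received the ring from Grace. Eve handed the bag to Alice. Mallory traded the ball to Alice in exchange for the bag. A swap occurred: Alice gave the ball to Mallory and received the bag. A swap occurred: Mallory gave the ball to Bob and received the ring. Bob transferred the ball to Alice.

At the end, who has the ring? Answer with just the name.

Tracking all object holders:
Start: bag:Alice, ball:Alice, ring:Eve
Event 1 (give ring: Eve -> Grace). State: bag:Alice, ball:Alice, ring:Grace
Event 2 (give ball: Alice -> Mallory). State: bag:Alice, ball:Mallory, ring:Grace
Event 3 (give bag: Alice -> Eve). State: bag:Eve, ball:Mallory, ring:Grace
Event 4 (give ring: Grace -> Bob). State: bag:Eve, ball:Mallory, ring:Bob
Event 5 (give bag: Eve -> Alice). State: bag:Alice, ball:Mallory, ring:Bob
Event 6 (swap ball<->bag: now ball:Alice, bag:Mallory). State: bag:Mallory, ball:Alice, ring:Bob
Event 7 (swap ball<->bag: now ball:Mallory, bag:Alice). State: bag:Alice, ball:Mallory, ring:Bob
Event 8 (swap ball<->ring: now ball:Bob, ring:Mallory). State: bag:Alice, ball:Bob, ring:Mallory
Event 9 (give ball: Bob -> Alice). State: bag:Alice, ball:Alice, ring:Mallory

Final state: bag:Alice, ball:Alice, ring:Mallory
The ring is held by Mallory.

Answer: Mallory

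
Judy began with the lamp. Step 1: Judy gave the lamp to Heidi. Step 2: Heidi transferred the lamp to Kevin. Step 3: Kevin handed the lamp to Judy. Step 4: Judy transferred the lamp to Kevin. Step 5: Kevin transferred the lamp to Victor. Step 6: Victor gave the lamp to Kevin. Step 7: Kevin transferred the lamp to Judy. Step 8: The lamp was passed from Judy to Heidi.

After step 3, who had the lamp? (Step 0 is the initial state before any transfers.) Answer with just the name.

Answer: Judy

Derivation:
Tracking the lamp holder through step 3:
After step 0 (start): Judy
After step 1: Heidi
After step 2: Kevin
After step 3: Judy

At step 3, the holder is Judy.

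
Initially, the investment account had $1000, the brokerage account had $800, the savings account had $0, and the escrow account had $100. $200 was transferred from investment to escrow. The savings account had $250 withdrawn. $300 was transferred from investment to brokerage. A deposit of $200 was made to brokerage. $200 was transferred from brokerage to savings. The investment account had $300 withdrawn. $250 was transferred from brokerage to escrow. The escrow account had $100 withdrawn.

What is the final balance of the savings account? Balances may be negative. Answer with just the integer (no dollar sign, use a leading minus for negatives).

Tracking account balances step by step:
Start: investment=1000, brokerage=800, savings=0, escrow=100
Event 1 (transfer 200 investment -> escrow): investment: 1000 - 200 = 800, escrow: 100 + 200 = 300. Balances: investment=800, brokerage=800, savings=0, escrow=300
Event 2 (withdraw 250 from savings): savings: 0 - 250 = -250. Balances: investment=800, brokerage=800, savings=-250, escrow=300
Event 3 (transfer 300 investment -> brokerage): investment: 800 - 300 = 500, brokerage: 800 + 300 = 1100. Balances: investment=500, brokerage=1100, savings=-250, escrow=300
Event 4 (deposit 200 to brokerage): brokerage: 1100 + 200 = 1300. Balances: investment=500, brokerage=1300, savings=-250, escrow=300
Event 5 (transfer 200 brokerage -> savings): brokerage: 1300 - 200 = 1100, savings: -250 + 200 = -50. Balances: investment=500, brokerage=1100, savings=-50, escrow=300
Event 6 (withdraw 300 from investment): investment: 500 - 300 = 200. Balances: investment=200, brokerage=1100, savings=-50, escrow=300
Event 7 (transfer 250 brokerage -> escrow): brokerage: 1100 - 250 = 850, escrow: 300 + 250 = 550. Balances: investment=200, brokerage=850, savings=-50, escrow=550
Event 8 (withdraw 100 from escrow): escrow: 550 - 100 = 450. Balances: investment=200, brokerage=850, savings=-50, escrow=450

Final balance of savings: -50

Answer: -50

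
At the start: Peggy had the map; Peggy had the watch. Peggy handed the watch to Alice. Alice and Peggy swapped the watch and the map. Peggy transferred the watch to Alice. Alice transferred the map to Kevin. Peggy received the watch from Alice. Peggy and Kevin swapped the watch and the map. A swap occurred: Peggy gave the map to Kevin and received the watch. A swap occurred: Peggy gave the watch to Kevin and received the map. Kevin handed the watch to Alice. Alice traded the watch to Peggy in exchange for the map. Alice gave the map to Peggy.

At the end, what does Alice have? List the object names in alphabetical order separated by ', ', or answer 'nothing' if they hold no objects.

Answer: nothing

Derivation:
Tracking all object holders:
Start: map:Peggy, watch:Peggy
Event 1 (give watch: Peggy -> Alice). State: map:Peggy, watch:Alice
Event 2 (swap watch<->map: now watch:Peggy, map:Alice). State: map:Alice, watch:Peggy
Event 3 (give watch: Peggy -> Alice). State: map:Alice, watch:Alice
Event 4 (give map: Alice -> Kevin). State: map:Kevin, watch:Alice
Event 5 (give watch: Alice -> Peggy). State: map:Kevin, watch:Peggy
Event 6 (swap watch<->map: now watch:Kevin, map:Peggy). State: map:Peggy, watch:Kevin
Event 7 (swap map<->watch: now map:Kevin, watch:Peggy). State: map:Kevin, watch:Peggy
Event 8 (swap watch<->map: now watch:Kevin, map:Peggy). State: map:Peggy, watch:Kevin
Event 9 (give watch: Kevin -> Alice). State: map:Peggy, watch:Alice
Event 10 (swap watch<->map: now watch:Peggy, map:Alice). State: map:Alice, watch:Peggy
Event 11 (give map: Alice -> Peggy). State: map:Peggy, watch:Peggy

Final state: map:Peggy, watch:Peggy
Alice holds: (nothing).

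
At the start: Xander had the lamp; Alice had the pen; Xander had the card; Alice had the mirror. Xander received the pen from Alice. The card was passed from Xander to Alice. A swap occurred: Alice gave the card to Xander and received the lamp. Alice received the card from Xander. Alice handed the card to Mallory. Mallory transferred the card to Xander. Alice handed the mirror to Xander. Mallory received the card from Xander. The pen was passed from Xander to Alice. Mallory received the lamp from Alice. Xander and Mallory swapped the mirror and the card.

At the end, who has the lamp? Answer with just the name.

Tracking all object holders:
Start: lamp:Xander, pen:Alice, card:Xander, mirror:Alice
Event 1 (give pen: Alice -> Xander). State: lamp:Xander, pen:Xander, card:Xander, mirror:Alice
Event 2 (give card: Xander -> Alice). State: lamp:Xander, pen:Xander, card:Alice, mirror:Alice
Event 3 (swap card<->lamp: now card:Xander, lamp:Alice). State: lamp:Alice, pen:Xander, card:Xander, mirror:Alice
Event 4 (give card: Xander -> Alice). State: lamp:Alice, pen:Xander, card:Alice, mirror:Alice
Event 5 (give card: Alice -> Mallory). State: lamp:Alice, pen:Xander, card:Mallory, mirror:Alice
Event 6 (give card: Mallory -> Xander). State: lamp:Alice, pen:Xander, card:Xander, mirror:Alice
Event 7 (give mirror: Alice -> Xander). State: lamp:Alice, pen:Xander, card:Xander, mirror:Xander
Event 8 (give card: Xander -> Mallory). State: lamp:Alice, pen:Xander, card:Mallory, mirror:Xander
Event 9 (give pen: Xander -> Alice). State: lamp:Alice, pen:Alice, card:Mallory, mirror:Xander
Event 10 (give lamp: Alice -> Mallory). State: lamp:Mallory, pen:Alice, card:Mallory, mirror:Xander
Event 11 (swap mirror<->card: now mirror:Mallory, card:Xander). State: lamp:Mallory, pen:Alice, card:Xander, mirror:Mallory

Final state: lamp:Mallory, pen:Alice, card:Xander, mirror:Mallory
The lamp is held by Mallory.

Answer: Mallory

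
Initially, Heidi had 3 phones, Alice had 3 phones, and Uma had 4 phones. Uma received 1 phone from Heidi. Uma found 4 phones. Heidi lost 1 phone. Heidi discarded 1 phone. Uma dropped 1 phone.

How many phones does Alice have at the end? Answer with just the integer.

Answer: 3

Derivation:
Tracking counts step by step:
Start: Heidi=3, Alice=3, Uma=4
Event 1 (Heidi -> Uma, 1): Heidi: 3 -> 2, Uma: 4 -> 5. State: Heidi=2, Alice=3, Uma=5
Event 2 (Uma +4): Uma: 5 -> 9. State: Heidi=2, Alice=3, Uma=9
Event 3 (Heidi -1): Heidi: 2 -> 1. State: Heidi=1, Alice=3, Uma=9
Event 4 (Heidi -1): Heidi: 1 -> 0. State: Heidi=0, Alice=3, Uma=9
Event 5 (Uma -1): Uma: 9 -> 8. State: Heidi=0, Alice=3, Uma=8

Alice's final count: 3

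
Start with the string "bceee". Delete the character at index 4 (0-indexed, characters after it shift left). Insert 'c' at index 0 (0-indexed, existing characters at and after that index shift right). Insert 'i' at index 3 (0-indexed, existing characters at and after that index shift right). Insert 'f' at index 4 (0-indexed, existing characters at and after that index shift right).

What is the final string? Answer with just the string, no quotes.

Answer: cbcifee

Derivation:
Applying each edit step by step:
Start: "bceee"
Op 1 (delete idx 4 = 'e'): "bceee" -> "bcee"
Op 2 (insert 'c' at idx 0): "bcee" -> "cbcee"
Op 3 (insert 'i' at idx 3): "cbcee" -> "cbciee"
Op 4 (insert 'f' at idx 4): "cbciee" -> "cbcifee"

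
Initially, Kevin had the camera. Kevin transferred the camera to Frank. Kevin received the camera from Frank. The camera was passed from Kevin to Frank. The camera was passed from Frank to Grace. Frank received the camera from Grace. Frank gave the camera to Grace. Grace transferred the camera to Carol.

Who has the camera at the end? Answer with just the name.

Tracking the camera through each event:
Start: Kevin has the camera.
After event 1: Frank has the camera.
After event 2: Kevin has the camera.
After event 3: Frank has the camera.
After event 4: Grace has the camera.
After event 5: Frank has the camera.
After event 6: Grace has the camera.
After event 7: Carol has the camera.

Answer: Carol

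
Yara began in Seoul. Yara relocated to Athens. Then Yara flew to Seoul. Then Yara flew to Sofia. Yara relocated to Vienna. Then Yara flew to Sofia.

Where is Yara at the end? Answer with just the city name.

Tracking Yara's location:
Start: Yara is in Seoul.
After move 1: Seoul -> Athens. Yara is in Athens.
After move 2: Athens -> Seoul. Yara is in Seoul.
After move 3: Seoul -> Sofia. Yara is in Sofia.
After move 4: Sofia -> Vienna. Yara is in Vienna.
After move 5: Vienna -> Sofia. Yara is in Sofia.

Answer: Sofia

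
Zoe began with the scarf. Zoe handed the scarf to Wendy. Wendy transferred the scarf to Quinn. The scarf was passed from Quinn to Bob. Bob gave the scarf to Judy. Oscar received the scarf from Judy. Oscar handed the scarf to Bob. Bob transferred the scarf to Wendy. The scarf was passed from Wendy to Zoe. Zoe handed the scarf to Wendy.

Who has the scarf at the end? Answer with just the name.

Tracking the scarf through each event:
Start: Zoe has the scarf.
After event 1: Wendy has the scarf.
After event 2: Quinn has the scarf.
After event 3: Bob has the scarf.
After event 4: Judy has the scarf.
After event 5: Oscar has the scarf.
After event 6: Bob has the scarf.
After event 7: Wendy has the scarf.
After event 8: Zoe has the scarf.
After event 9: Wendy has the scarf.

Answer: Wendy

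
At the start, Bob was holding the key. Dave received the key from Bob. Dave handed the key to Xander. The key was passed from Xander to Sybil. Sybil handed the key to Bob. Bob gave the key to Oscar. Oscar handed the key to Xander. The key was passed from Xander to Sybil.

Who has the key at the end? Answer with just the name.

Answer: Sybil

Derivation:
Tracking the key through each event:
Start: Bob has the key.
After event 1: Dave has the key.
After event 2: Xander has the key.
After event 3: Sybil has the key.
After event 4: Bob has the key.
After event 5: Oscar has the key.
After event 6: Xander has the key.
After event 7: Sybil has the key.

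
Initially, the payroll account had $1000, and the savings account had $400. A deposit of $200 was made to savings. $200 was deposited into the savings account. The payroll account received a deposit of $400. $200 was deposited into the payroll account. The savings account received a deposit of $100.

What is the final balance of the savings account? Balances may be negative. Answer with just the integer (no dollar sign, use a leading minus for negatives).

Answer: 900

Derivation:
Tracking account balances step by step:
Start: payroll=1000, savings=400
Event 1 (deposit 200 to savings): savings: 400 + 200 = 600. Balances: payroll=1000, savings=600
Event 2 (deposit 200 to savings): savings: 600 + 200 = 800. Balances: payroll=1000, savings=800
Event 3 (deposit 400 to payroll): payroll: 1000 + 400 = 1400. Balances: payroll=1400, savings=800
Event 4 (deposit 200 to payroll): payroll: 1400 + 200 = 1600. Balances: payroll=1600, savings=800
Event 5 (deposit 100 to savings): savings: 800 + 100 = 900. Balances: payroll=1600, savings=900

Final balance of savings: 900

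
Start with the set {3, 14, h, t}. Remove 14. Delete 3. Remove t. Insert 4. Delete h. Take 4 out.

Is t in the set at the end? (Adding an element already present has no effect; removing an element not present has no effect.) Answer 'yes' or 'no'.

Tracking the set through each operation:
Start: {14, 3, h, t}
Event 1 (remove 14): removed. Set: {3, h, t}
Event 2 (remove 3): removed. Set: {h, t}
Event 3 (remove t): removed. Set: {h}
Event 4 (add 4): added. Set: {4, h}
Event 5 (remove h): removed. Set: {4}
Event 6 (remove 4): removed. Set: {}

Final set: {} (size 0)
t is NOT in the final set.

Answer: no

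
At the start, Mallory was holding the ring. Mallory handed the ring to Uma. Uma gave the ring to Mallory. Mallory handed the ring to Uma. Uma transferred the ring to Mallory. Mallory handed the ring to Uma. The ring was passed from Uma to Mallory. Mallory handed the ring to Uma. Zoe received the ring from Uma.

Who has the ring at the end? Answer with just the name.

Answer: Zoe

Derivation:
Tracking the ring through each event:
Start: Mallory has the ring.
After event 1: Uma has the ring.
After event 2: Mallory has the ring.
After event 3: Uma has the ring.
After event 4: Mallory has the ring.
After event 5: Uma has the ring.
After event 6: Mallory has the ring.
After event 7: Uma has the ring.
After event 8: Zoe has the ring.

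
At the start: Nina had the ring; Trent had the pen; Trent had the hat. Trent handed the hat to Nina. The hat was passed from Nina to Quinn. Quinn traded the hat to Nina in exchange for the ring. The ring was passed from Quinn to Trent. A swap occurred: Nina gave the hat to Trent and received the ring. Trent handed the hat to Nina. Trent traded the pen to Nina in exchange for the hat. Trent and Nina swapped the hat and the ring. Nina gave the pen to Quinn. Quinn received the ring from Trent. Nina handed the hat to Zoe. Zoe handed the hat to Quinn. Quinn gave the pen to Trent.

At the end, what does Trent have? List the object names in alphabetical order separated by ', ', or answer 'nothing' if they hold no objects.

Answer: pen

Derivation:
Tracking all object holders:
Start: ring:Nina, pen:Trent, hat:Trent
Event 1 (give hat: Trent -> Nina). State: ring:Nina, pen:Trent, hat:Nina
Event 2 (give hat: Nina -> Quinn). State: ring:Nina, pen:Trent, hat:Quinn
Event 3 (swap hat<->ring: now hat:Nina, ring:Quinn). State: ring:Quinn, pen:Trent, hat:Nina
Event 4 (give ring: Quinn -> Trent). State: ring:Trent, pen:Trent, hat:Nina
Event 5 (swap hat<->ring: now hat:Trent, ring:Nina). State: ring:Nina, pen:Trent, hat:Trent
Event 6 (give hat: Trent -> Nina). State: ring:Nina, pen:Trent, hat:Nina
Event 7 (swap pen<->hat: now pen:Nina, hat:Trent). State: ring:Nina, pen:Nina, hat:Trent
Event 8 (swap hat<->ring: now hat:Nina, ring:Trent). State: ring:Trent, pen:Nina, hat:Nina
Event 9 (give pen: Nina -> Quinn). State: ring:Trent, pen:Quinn, hat:Nina
Event 10 (give ring: Trent -> Quinn). State: ring:Quinn, pen:Quinn, hat:Nina
Event 11 (give hat: Nina -> Zoe). State: ring:Quinn, pen:Quinn, hat:Zoe
Event 12 (give hat: Zoe -> Quinn). State: ring:Quinn, pen:Quinn, hat:Quinn
Event 13 (give pen: Quinn -> Trent). State: ring:Quinn, pen:Trent, hat:Quinn

Final state: ring:Quinn, pen:Trent, hat:Quinn
Trent holds: pen.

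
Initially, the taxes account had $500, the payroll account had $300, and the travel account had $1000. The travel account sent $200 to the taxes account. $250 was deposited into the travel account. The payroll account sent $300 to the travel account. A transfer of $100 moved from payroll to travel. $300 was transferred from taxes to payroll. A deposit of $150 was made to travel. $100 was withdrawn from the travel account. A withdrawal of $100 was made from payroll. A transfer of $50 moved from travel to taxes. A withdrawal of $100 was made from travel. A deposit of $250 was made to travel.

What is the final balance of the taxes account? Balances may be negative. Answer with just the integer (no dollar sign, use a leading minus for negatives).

Tracking account balances step by step:
Start: taxes=500, payroll=300, travel=1000
Event 1 (transfer 200 travel -> taxes): travel: 1000 - 200 = 800, taxes: 500 + 200 = 700. Balances: taxes=700, payroll=300, travel=800
Event 2 (deposit 250 to travel): travel: 800 + 250 = 1050. Balances: taxes=700, payroll=300, travel=1050
Event 3 (transfer 300 payroll -> travel): payroll: 300 - 300 = 0, travel: 1050 + 300 = 1350. Balances: taxes=700, payroll=0, travel=1350
Event 4 (transfer 100 payroll -> travel): payroll: 0 - 100 = -100, travel: 1350 + 100 = 1450. Balances: taxes=700, payroll=-100, travel=1450
Event 5 (transfer 300 taxes -> payroll): taxes: 700 - 300 = 400, payroll: -100 + 300 = 200. Balances: taxes=400, payroll=200, travel=1450
Event 6 (deposit 150 to travel): travel: 1450 + 150 = 1600. Balances: taxes=400, payroll=200, travel=1600
Event 7 (withdraw 100 from travel): travel: 1600 - 100 = 1500. Balances: taxes=400, payroll=200, travel=1500
Event 8 (withdraw 100 from payroll): payroll: 200 - 100 = 100. Balances: taxes=400, payroll=100, travel=1500
Event 9 (transfer 50 travel -> taxes): travel: 1500 - 50 = 1450, taxes: 400 + 50 = 450. Balances: taxes=450, payroll=100, travel=1450
Event 10 (withdraw 100 from travel): travel: 1450 - 100 = 1350. Balances: taxes=450, payroll=100, travel=1350
Event 11 (deposit 250 to travel): travel: 1350 + 250 = 1600. Balances: taxes=450, payroll=100, travel=1600

Final balance of taxes: 450

Answer: 450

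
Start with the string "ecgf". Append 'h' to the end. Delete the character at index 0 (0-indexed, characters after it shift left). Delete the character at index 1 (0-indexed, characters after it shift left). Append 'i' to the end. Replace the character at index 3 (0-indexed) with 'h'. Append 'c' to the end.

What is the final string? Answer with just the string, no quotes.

Applying each edit step by step:
Start: "ecgf"
Op 1 (append 'h'): "ecgf" -> "ecgfh"
Op 2 (delete idx 0 = 'e'): "ecgfh" -> "cgfh"
Op 3 (delete idx 1 = 'g'): "cgfh" -> "cfh"
Op 4 (append 'i'): "cfh" -> "cfhi"
Op 5 (replace idx 3: 'i' -> 'h'): "cfhi" -> "cfhh"
Op 6 (append 'c'): "cfhh" -> "cfhhc"

Answer: cfhhc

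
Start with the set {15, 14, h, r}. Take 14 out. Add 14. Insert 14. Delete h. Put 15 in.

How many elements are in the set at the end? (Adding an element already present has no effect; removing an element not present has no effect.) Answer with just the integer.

Answer: 3

Derivation:
Tracking the set through each operation:
Start: {14, 15, h, r}
Event 1 (remove 14): removed. Set: {15, h, r}
Event 2 (add 14): added. Set: {14, 15, h, r}
Event 3 (add 14): already present, no change. Set: {14, 15, h, r}
Event 4 (remove h): removed. Set: {14, 15, r}
Event 5 (add 15): already present, no change. Set: {14, 15, r}

Final set: {14, 15, r} (size 3)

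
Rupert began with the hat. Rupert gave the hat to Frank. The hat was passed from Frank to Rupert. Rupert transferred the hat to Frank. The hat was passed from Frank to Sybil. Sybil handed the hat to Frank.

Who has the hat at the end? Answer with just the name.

Answer: Frank

Derivation:
Tracking the hat through each event:
Start: Rupert has the hat.
After event 1: Frank has the hat.
After event 2: Rupert has the hat.
After event 3: Frank has the hat.
After event 4: Sybil has the hat.
After event 5: Frank has the hat.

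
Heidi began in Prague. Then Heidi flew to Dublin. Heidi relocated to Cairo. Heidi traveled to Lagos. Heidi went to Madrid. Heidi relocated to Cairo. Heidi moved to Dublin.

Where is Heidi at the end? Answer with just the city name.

Tracking Heidi's location:
Start: Heidi is in Prague.
After move 1: Prague -> Dublin. Heidi is in Dublin.
After move 2: Dublin -> Cairo. Heidi is in Cairo.
After move 3: Cairo -> Lagos. Heidi is in Lagos.
After move 4: Lagos -> Madrid. Heidi is in Madrid.
After move 5: Madrid -> Cairo. Heidi is in Cairo.
After move 6: Cairo -> Dublin. Heidi is in Dublin.

Answer: Dublin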